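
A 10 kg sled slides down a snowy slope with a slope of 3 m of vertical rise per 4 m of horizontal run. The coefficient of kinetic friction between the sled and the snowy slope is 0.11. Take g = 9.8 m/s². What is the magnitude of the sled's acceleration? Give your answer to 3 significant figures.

Resolving the weight along the incline: the component pulling the sled down the slope is mg sin 36.87° = 10 × 9.8 × 0.6000 = 58.800 N, and the normal force is N = mg cos 36.87° = 10 × 9.8 × 0.8000 = 78.400 N.
Kinetic friction acts up the slope with magnitude f = μN = 0.11 × 78.400 = 8.624 N.
Net force along the incline is 58.800 − 8.624 = 50.176 N, so a = 50.176 / 10 = 5.0176 m/s².

5.02 m/s²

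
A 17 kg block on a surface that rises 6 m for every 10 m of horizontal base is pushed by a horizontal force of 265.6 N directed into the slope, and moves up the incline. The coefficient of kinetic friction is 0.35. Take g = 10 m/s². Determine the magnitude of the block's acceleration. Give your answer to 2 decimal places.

2.44 m/s²

The horizontal push has components F cos 30.96° = 265.6 × 0.8575 = 227.752 N up the incline and F sin 30.96° = 265.6 × 0.5145 = 136.651 N pressing into the surface.
The normal force is therefore N = mg cos 30.96° + F sin 30.96° = 145.775 + 136.651 = 282.426 N, and kinetic friction down the slope is μN = 0.35 × 282.426 = 98.849 N.
Along the incline: F cos 30.96° − mg sin 30.96° − μN = ma, so 227.752 − 87.465 − 98.849 = 17 a, giving a = 2.4375 m/s².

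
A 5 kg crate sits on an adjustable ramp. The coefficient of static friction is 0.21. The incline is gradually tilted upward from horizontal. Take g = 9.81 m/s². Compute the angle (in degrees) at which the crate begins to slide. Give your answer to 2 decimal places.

11.86°

At the threshold of sliding, static friction is at its maximum μ_s N and exactly balances the weight component along the incline: mg sin θ = μ_s mg cos θ.
Hence tan θ = μ_s = 0.21, so θ = arctan(0.21) = 11.8598°.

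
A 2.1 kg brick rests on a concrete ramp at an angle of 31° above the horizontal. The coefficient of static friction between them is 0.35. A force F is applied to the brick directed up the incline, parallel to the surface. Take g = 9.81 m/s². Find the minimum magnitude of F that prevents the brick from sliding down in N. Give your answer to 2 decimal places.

The normal force is N = mg cos 31° = 17.659 N. With F at its minimum the brick is on the verge of sliding down, so static friction is at its maximum μ_s N = 0.35 × 17.659 = 6.181 N and acts up the slope.
Equilibrium along the incline: F + μ_s N = mg sin 31°, so F = 10.610 − 6.181 = 4.429 N.

4.43 N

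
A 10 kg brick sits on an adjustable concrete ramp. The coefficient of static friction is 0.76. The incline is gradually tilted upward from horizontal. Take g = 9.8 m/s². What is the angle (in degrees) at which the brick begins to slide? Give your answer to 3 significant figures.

At the threshold of sliding, static friction is at its maximum μ_s N and exactly balances the weight component along the incline: mg sin θ = μ_s mg cos θ.
Hence tan θ = μ_s = 0.76, so θ = arctan(0.76) = 37.2348°.

37.2°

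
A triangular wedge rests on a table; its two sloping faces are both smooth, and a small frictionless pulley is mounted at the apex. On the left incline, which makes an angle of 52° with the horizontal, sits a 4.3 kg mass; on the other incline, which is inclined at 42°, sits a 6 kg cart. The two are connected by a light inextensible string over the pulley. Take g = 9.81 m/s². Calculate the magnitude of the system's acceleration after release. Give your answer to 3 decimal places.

Resolve each weight along its own incline: the 4.3 kg mass has component 4.3 × 9.81 × sin 52° = 33.241 N down its slope, and the 6 kg mass has 6 × 9.81 × sin 42° = 39.385 N down its slope.
The 6 kg side's 39.385 N exceeds the other side's 33.241 N, so that mass slides down and the 4.3 kg mass slides up. Taking that direction as positive, Newton's second law for the whole system gives 39.385 − 33.241 = (4.3 + 6) a, so a = 6.144 / 10.3 = 0.5965 m/s².

0.597 m/s²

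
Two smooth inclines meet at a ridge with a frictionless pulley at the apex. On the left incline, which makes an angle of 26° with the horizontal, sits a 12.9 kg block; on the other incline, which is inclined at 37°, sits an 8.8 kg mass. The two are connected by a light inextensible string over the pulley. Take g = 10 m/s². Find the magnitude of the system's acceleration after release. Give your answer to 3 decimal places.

Resolve each weight along its own incline: the 12.9 kg mass has component 12.9 × 10 × sin 26° = 56.550 N down its slope, and the 8.8 kg mass has 8.8 × 10 × sin 37° = 52.960 N down its slope.
The 12.9 kg side's 56.550 N exceeds the other side's 52.960 N, so that mass slides down and the 8.8 kg mass slides up. Taking that direction as positive, Newton's second law for the whole system gives 56.550 − 52.960 = (12.9 + 8.8) a, so a = 3.590 / 21.7 = 0.1654 m/s².

0.165 m/s²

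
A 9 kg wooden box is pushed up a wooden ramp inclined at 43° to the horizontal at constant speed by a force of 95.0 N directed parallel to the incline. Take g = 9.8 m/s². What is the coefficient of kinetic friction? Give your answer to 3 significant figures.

0.540

At constant speed ΣF = 0 along the incline. The applied 95.0 N acts up the slope; the weight component mg sin 43° = 60.152 N and kinetic friction μN both act down the slope.
So 95.0 = 60.152 + μ × 64.505, giving μ = (95.0 − 60.152) / 64.505 = 0.5402.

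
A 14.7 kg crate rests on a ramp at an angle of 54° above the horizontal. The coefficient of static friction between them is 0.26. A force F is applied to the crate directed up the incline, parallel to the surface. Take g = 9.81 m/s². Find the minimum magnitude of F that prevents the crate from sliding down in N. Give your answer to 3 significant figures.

The normal force is N = mg cos 54° = 84.763 N. With F at its minimum the crate is on the verge of sliding down, so static friction is at its maximum μ_s N = 0.26 × 84.763 = 22.038 N and acts up the slope.
Equilibrium along the incline: F + μ_s N = mg sin 54°, so F = 116.666 − 22.038 = 94.628 N.

94.6 N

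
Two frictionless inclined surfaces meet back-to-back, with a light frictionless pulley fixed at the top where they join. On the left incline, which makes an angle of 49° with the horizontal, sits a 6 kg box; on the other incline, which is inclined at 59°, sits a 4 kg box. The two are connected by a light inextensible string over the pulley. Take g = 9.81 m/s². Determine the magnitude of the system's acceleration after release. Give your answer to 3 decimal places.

1.079 m/s²

Resolve each weight along its own incline: the 6 kg mass has component 6 × 9.81 × sin 49° = 44.422 N down its slope, and the 4 kg mass has 4 × 9.81 × sin 59° = 33.635 N down its slope.
The 6 kg side's 44.422 N exceeds the other side's 33.635 N, so that mass slides down and the 4 kg mass slides up. Taking that direction as positive, Newton's second law for the whole system gives 44.422 − 33.635 = (6 + 4) a, so a = 10.787 / 10 = 1.0787 m/s².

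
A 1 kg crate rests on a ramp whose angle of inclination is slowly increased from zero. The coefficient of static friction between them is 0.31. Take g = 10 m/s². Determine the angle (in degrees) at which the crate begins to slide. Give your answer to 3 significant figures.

17.2°

At the threshold of sliding, static friction is at its maximum μ_s N and exactly balances the weight component along the incline: mg sin θ = μ_s mg cos θ.
Hence tan θ = μ_s = 0.31, so θ = arctan(0.31) = 17.2234°.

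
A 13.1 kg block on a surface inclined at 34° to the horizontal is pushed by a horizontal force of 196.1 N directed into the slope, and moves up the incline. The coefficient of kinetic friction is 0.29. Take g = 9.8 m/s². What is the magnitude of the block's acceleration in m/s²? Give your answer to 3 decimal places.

2.146 m/s²

The horizontal push has components F cos 34° = 196.1 × 0.8290 = 162.567 N up the incline and F sin 34° = 196.1 × 0.5592 = 109.659 N pressing into the surface.
The normal force is therefore N = mg cos 34° + F sin 34° = 106.427 + 109.659 = 216.086 N, and kinetic friction down the slope is μN = 0.29 × 216.086 = 62.665 N.
Along the incline: F cos 34° − mg sin 34° − μN = ma, so 162.567 − 71.790 − 62.665 = 13.1 a, giving a = 2.1460 m/s².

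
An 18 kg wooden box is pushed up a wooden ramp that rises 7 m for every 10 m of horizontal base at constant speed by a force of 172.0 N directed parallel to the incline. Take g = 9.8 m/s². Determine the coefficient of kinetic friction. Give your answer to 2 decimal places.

0.49

At constant speed ΣF = 0 along the incline. The applied 172.0 N acts up the slope; the weight component mg sin 34.99° = 101.159 N and kinetic friction μN both act down the slope.
So 172.0 = 101.159 + μ × 144.513, giving μ = (172.0 − 101.159) / 144.513 = 0.4902.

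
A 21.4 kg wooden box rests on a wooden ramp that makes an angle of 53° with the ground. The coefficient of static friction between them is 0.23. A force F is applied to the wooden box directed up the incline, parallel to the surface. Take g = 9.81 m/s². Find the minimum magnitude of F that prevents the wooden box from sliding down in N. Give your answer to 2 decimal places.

138.60 N

The normal force is N = mg cos 53° = 126.341 N. With F at its minimum the wooden box is on the verge of sliding down, so static friction is at its maximum μ_s N = 0.23 × 126.341 = 29.058 N and acts up the slope.
Equilibrium along the incline: F + μ_s N = mg sin 53°, so F = 167.661 − 29.058 = 138.603 N.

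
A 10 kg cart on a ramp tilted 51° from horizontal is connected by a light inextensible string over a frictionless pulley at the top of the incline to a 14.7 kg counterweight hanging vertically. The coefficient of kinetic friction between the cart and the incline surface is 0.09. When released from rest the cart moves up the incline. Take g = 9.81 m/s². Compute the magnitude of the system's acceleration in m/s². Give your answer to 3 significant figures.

2.53 m/s²

For the cart on the incline: the weight component along the slope is m₁g sin 51° = 10 × 9.81 × 0.7771 = 76.234 N and the normal force is N = m₁g cos 51° = 61.736 N.
Kinetic friction opposes the cart's motion up the incline: f = μN = 0.09 × 61.736 = 5.556 N acting down the slope.
Newton's second law for the cart (up-slope positive): T − 76.234 − 5.556 = 10 a. For the hanging counterweight (downward positive): 14.7 × 9.81 − T = 14.7 a.
Adding the two equations eliminates T: 62.417 = 24.7 a, so a = 2.5270 m/s².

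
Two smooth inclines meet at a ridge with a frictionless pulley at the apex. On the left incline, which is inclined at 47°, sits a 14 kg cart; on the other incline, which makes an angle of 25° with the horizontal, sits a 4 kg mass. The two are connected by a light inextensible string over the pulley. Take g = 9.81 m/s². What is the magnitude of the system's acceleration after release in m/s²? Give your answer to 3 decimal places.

Resolve each weight along its own incline: the 14 kg mass has component 14 × 9.81 × sin 47° = 100.444 N down its slope, and the 4 kg mass has 4 × 9.81 × sin 25° = 16.584 N down its slope.
The 14 kg side's 100.444 N exceeds the other side's 16.584 N, so that mass slides down and the 4 kg mass slides up. Taking that direction as positive, Newton's second law for the whole system gives 100.444 − 16.584 = (14 + 4) a, so a = 83.860 / 18 = 4.6589 m/s².

4.659 m/s²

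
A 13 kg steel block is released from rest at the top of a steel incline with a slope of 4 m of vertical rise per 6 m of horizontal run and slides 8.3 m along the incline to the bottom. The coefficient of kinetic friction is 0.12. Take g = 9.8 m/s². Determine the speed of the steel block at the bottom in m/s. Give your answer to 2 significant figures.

The weight component along the incline is mg sin 33.69° = 70.669 N and the normal force is N = mg cos 33.69° = 106.003 N.
Friction up the slope is f = μN = 0.12 × 106.003 = 12.720 N, so the net downslope force is 70.669 − 12.720 = 57.949 N and a = 57.949 / 13 = 4.4576 m/s².
Starting from rest over a distance of 8.3 m, v² = 2aL = 2 × 4.4576 × 8.3 = 73.9962, so v = 8.6021 m/s.

8.6 m/s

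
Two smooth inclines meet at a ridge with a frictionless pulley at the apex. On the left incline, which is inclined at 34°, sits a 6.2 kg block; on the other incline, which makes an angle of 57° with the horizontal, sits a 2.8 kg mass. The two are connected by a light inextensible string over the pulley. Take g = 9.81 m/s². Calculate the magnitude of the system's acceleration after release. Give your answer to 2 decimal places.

Resolve each weight along its own incline: the 6.2 kg mass has component 6.2 × 9.81 × sin 34° = 34.011 N down its slope, and the 2.8 kg mass has 2.8 × 9.81 × sin 57° = 23.037 N down its slope.
The 6.2 kg side's 34.011 N exceeds the other side's 23.037 N, so that mass slides down and the 2.8 kg mass slides up. Taking that direction as positive, Newton's second law for the whole system gives 34.011 − 23.037 = (6.2 + 2.8) a, so a = 10.974 / 9 = 1.2193 m/s².

1.22 m/s²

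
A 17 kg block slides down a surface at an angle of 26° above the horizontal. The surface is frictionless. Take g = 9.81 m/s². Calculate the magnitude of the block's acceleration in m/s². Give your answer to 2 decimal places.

4.30 m/s²

Resolving the weight along the incline: the component pulling the block down the slope is mg sin 26° = 17 × 9.81 × 0.4384 = 73.112 N, and the normal force is N = mg cos 26° = 17 × 9.81 × 0.8988 = 149.893 N.
With no friction the net force along the incline is 73.112 N, so a = g sin 26° = 73.112 / 17 = 4.3007 m/s².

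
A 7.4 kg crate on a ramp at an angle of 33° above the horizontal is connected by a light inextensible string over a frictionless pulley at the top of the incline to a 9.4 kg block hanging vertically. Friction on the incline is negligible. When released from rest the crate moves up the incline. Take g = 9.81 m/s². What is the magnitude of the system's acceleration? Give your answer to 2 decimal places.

For the crate on the incline: the weight component along the slope is m₁g sin 33° = 7.4 × 9.81 × 0.5446 = 39.535 N and the normal force is N = m₁g cos 33° = 60.882 N.
Newton's second law for the crate (up-slope positive): T − 39.535 = 7.4 a. For the hanging block (downward positive): 9.4 × 9.81 − T = 9.4 a.
Adding the two equations eliminates T: 52.679 = 16.8 a, so a = 3.1357 m/s².

3.14 m/s²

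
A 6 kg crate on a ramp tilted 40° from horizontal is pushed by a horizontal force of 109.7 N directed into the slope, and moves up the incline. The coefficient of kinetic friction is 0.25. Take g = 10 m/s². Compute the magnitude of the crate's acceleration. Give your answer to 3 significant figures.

The horizontal push has components F cos 40° = 109.7 × 0.7660 = 84.030 N up the incline and F sin 40° = 109.7 × 0.6428 = 70.515 N pressing into the surface.
The normal force is therefore N = mg cos 40° + F sin 40° = 45.960 + 70.515 = 116.475 N, and kinetic friction down the slope is μN = 0.25 × 116.475 = 29.119 N.
Along the incline: F cos 40° − mg sin 40° − μN = ma, so 84.030 − 38.568 − 29.119 = 6 a, giving a = 2.7238 m/s².

2.72 m/s²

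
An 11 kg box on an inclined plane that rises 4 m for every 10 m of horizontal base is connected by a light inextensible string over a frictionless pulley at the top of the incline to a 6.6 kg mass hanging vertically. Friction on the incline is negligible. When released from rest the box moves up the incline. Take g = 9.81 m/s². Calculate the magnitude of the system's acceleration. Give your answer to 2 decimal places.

1.40 m/s²

For the box on the incline: the weight component along the slope is m₁g sin 21.80° = 11 × 9.81 × 0.3714 = 40.078 N and the normal force is N = m₁g cos 21.80° = 100.192 N.
Newton's second law for the box (up-slope positive): T − 40.078 = 11 a. For the hanging mass (downward positive): 6.6 × 9.81 − T = 6.6 a.
Adding the two equations eliminates T: 24.668 = 17.6 a, so a = 1.4016 m/s².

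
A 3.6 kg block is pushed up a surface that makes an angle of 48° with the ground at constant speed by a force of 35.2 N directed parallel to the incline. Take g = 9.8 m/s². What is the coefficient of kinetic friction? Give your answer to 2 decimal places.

0.38

At constant speed ΣF = 0 along the incline. The applied 35.2 N acts up the slope; the weight component mg sin 48° = 26.218 N and kinetic friction μN both act down the slope.
So 35.2 = 26.218 + μ × 23.607, giving μ = (35.2 − 26.218) / 23.607 = 0.3805.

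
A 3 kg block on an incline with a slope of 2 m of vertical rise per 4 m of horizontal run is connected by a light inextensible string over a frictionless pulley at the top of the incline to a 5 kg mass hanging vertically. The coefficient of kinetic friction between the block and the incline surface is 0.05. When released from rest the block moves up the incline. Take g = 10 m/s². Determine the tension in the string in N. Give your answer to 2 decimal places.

27.97 N

For the block on the incline: the weight component along the slope is m₁g sin 26.57° = 3 × 10 × 0.4472 = 13.416 N and the normal force is N = m₁g cos 26.57° = 26.833 N.
Kinetic friction opposes the block's motion up the incline: f = μN = 0.05 × 26.833 = 1.342 N acting down the slope.
Newton's second law for the block (up-slope positive): T − 13.416 − 1.342 = 3 a. For the hanging mass (downward positive): 5 × 10 − T = 5 a.
Adding the two equations eliminates T: 35.242 = 8 a, so a = 4.4052 m/s².
Then from the hanging mass's equation, T = 5 × (10 − 4.4052) = 27.974 N.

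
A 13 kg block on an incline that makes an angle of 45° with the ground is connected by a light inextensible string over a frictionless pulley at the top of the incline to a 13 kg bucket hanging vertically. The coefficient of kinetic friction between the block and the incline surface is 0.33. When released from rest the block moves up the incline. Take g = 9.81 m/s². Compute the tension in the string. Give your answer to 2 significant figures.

120 N

For the block on the incline: the weight component along the slope is m₁g sin 45° = 13 × 9.81 × 0.7071 = 90.176 N and the normal force is N = m₁g cos 45° = 90.177 N.
Kinetic friction opposes the block's motion up the incline: f = μN = 0.33 × 90.177 = 29.758 N acting down the slope.
Newton's second law for the block (up-slope positive): T − 90.176 − 29.758 = 13 a. For the hanging bucket (downward positive): 13 × 9.81 − T = 13 a.
Adding the two equations eliminates T: 7.596 = 26 a, so a = 0.2922 m/s².
Then from the hanging bucket's equation, T = 13 × (9.81 − 0.2922) = 123.731 N.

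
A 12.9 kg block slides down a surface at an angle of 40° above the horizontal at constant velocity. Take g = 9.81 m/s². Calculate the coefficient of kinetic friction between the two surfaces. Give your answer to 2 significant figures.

0.84

At constant velocity the net force along the incline is zero: mg sin 40° = μ mg cos 40°.
So μ = tan 40° = 0.6428 / 0.7660 = 0.8392.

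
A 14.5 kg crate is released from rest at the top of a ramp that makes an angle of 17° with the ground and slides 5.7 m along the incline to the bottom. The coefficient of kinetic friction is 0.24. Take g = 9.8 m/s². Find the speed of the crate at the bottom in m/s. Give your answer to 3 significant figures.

The weight component along the incline is mg sin 17° = 41.546 N and the normal force is N = mg cos 17° = 135.891 N.
Friction up the slope is f = μN = 0.24 × 135.891 = 32.614 N, so the net downslope force is 41.546 − 32.614 = 8.932 N and a = 8.932 / 14.5 = 0.6160 m/s².
Starting from rest over a distance of 5.7 m, v² = 2aL = 2 × 0.6160 × 5.7 = 7.0224, so v = 2.6500 m/s.

2.65 m/s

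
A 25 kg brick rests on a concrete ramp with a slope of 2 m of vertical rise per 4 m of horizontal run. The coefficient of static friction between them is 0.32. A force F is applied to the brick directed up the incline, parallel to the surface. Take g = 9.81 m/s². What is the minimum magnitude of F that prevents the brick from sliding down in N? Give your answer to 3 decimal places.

39.484 N

The normal force is N = mg cos 26.57° = 219.358 N. With F at its minimum the brick is on the verge of sliding down, so static friction is at its maximum μ_s N = 0.32 × 219.358 = 70.195 N and acts up the slope.
Equilibrium along the incline: F + μ_s N = mg sin 26.57°, so F = 109.679 − 70.195 = 39.484 N.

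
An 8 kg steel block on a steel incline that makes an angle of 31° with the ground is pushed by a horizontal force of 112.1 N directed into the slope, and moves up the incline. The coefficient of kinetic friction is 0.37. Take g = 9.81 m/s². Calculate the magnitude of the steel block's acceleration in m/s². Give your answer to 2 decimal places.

1.18 m/s²

The horizontal push has components F cos 31° = 112.1 × 0.8572 = 96.092 N up the incline and F sin 31° = 112.1 × 0.5150 = 57.731 N pressing into the surface.
The normal force is therefore N = mg cos 31° + F sin 31° = 67.273 + 57.731 = 125.004 N, and kinetic friction down the slope is μN = 0.37 × 125.004 = 46.251 N.
Along the incline: F cos 31° − mg sin 31° − μN = ma, so 96.092 − 40.417 − 46.251 = 8 a, giving a = 1.1780 m/s².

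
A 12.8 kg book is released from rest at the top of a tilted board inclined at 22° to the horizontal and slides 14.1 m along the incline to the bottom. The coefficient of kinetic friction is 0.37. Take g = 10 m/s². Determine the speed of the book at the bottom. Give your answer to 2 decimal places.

2.98 m/s

The weight component along the incline is mg sin 22° = 47.950 N and the normal force is N = mg cos 22° = 118.680 N.
Friction up the slope is f = μN = 0.37 × 118.680 = 43.912 N, so the net downslope force is 47.950 − 43.912 = 4.038 N and a = 4.038 / 12.8 = 0.3155 m/s².
Starting from rest over a distance of 14.1 m, v² = 2aL = 2 × 0.3155 × 14.1 = 8.8971, so v = 2.9828 m/s.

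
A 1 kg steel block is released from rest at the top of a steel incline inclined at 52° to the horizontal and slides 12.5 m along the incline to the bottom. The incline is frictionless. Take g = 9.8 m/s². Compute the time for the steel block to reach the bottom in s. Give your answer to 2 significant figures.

The weight component along the incline is mg sin 52° = 7.723 N and the normal force is N = mg cos 52° = 6.033 N.
With no friction, a = g sin 52° = 7.7225 m/s².
Starting from rest, L = ½at², so t = √(2L/a) = √(2 × 12.5 / 7.7225) = 1.7992 s.

1.8 s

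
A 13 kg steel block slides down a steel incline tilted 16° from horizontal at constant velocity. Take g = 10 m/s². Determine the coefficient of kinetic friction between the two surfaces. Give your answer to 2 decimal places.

At constant velocity the net force along the incline is zero: mg sin 16° = μ mg cos 16°.
So μ = tan 16° = 0.2756 / 0.9613 = 0.2867.

0.29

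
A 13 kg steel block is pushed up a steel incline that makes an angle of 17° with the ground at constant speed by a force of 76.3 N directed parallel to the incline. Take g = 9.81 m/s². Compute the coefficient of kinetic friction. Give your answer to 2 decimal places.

At constant speed ΣF = 0 along the incline. The applied 76.3 N acts up the slope; the weight component mg sin 17° = 37.286 N and kinetic friction μN both act down the slope.
So 76.3 = 37.286 + μ × 121.958, giving μ = (76.3 − 37.286) / 121.958 = 0.3199.

0.32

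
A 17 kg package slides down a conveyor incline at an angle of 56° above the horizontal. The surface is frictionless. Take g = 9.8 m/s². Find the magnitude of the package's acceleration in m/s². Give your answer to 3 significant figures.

8.12 m/s²

Resolving the weight along the incline: the component pulling the package down the slope is mg sin 56° = 17 × 9.8 × 0.8290 = 138.111 N, and the normal force is N = mg cos 56° = 17 × 9.8 × 0.5592 = 93.163 N.
With no friction the net force along the incline is 138.111 N, so a = g sin 56° = 138.111 / 17 = 8.1242 m/s².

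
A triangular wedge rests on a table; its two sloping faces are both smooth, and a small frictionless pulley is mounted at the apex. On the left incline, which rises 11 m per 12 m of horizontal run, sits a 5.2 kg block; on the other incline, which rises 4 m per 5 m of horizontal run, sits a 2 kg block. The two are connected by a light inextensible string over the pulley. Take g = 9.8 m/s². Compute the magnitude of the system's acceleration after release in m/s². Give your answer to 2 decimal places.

Resolve each weight along its own incline: the 5.2 kg mass has component 5.2 × 9.8 × sin 42.51° = 34.435 N down its slope, and the 2 kg mass has 2 × 9.8 × sin 38.66° = 12.244 N down its slope.
The 5.2 kg side's 34.435 N exceeds the other side's 12.244 N, so that mass slides down and the 2 kg mass slides up. Taking that direction as positive, Newton's second law for the whole system gives 34.435 − 12.244 = (5.2 + 2) a, so a = 22.191 / 7.2 = 3.0821 m/s².

3.08 m/s²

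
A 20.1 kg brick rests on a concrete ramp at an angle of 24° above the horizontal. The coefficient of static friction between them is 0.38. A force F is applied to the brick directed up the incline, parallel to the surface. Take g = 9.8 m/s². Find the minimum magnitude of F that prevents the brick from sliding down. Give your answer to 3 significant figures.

11.7 N

The normal force is N = mg cos 24° = 179.950 N. With F at its minimum the brick is on the verge of sliding down, so static friction is at its maximum μ_s N = 0.38 × 179.950 = 68.381 N and acts up the slope.
Equilibrium along the incline: F + μ_s N = mg sin 24°, so F = 80.119 − 68.381 = 11.738 N.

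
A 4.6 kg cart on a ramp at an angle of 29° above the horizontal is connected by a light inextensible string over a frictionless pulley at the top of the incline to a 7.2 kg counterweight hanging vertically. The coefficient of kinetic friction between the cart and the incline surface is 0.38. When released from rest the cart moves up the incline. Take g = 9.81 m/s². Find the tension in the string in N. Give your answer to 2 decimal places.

For the cart on the incline: the weight component along the slope is m₁g sin 29° = 4.6 × 9.81 × 0.4848 = 21.877 N and the normal force is N = m₁g cos 29° = 39.468 N.
Kinetic friction opposes the cart's motion up the incline: f = μN = 0.38 × 39.468 = 14.998 N acting down the slope.
Newton's second law for the cart (up-slope positive): T − 21.877 − 14.998 = 4.6 a. For the hanging counterweight (downward positive): 7.2 × 9.81 − T = 7.2 a.
Adding the two equations eliminates T: 33.757 = 11.8 a, so a = 2.8608 m/s².
Then from the hanging counterweight's equation, T = 7.2 × (9.81 − 2.8608) = 50.034 N.

50.03 N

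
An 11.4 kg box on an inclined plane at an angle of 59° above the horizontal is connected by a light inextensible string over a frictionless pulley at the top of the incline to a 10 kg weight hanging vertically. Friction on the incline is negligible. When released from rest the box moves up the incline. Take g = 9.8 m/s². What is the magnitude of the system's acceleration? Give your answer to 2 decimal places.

0.10 m/s²

For the box on the incline: the weight component along the slope is m₁g sin 59° = 11.4 × 9.8 × 0.8572 = 95.766 N and the normal force is N = m₁g cos 59° = 57.540 N.
Newton's second law for the box (up-slope positive): T − 95.766 = 11.4 a. For the hanging weight (downward positive): 10 × 9.8 − T = 10 a.
Adding the two equations eliminates T: 2.234 = 21.4 a, so a = 0.1044 m/s².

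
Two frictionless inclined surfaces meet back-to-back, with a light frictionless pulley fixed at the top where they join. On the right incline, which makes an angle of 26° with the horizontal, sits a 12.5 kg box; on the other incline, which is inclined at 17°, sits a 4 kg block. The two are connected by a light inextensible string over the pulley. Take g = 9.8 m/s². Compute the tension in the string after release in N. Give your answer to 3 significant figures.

Resolve each weight along its own incline: the 12.5 kg mass has component 12.5 × 9.8 × sin 26° = 53.700 N down its slope, and the 4 kg mass has 4 × 9.8 × sin 17° = 11.461 N down its slope.
The 12.5 kg side's 53.700 N exceeds the other side's 11.461 N, so that mass slides down and the 4 kg mass slides up. Taking that direction as positive, Newton's second law for the whole system gives 53.700 − 11.461 = (12.5 + 4) a, so a = 42.239 / 16.5 = 2.5599 m/s².
For the 4 kg mass (up-slope positive): T − 11.461 = 4 × 2.5599, so T = 21.701 N.

21.7 N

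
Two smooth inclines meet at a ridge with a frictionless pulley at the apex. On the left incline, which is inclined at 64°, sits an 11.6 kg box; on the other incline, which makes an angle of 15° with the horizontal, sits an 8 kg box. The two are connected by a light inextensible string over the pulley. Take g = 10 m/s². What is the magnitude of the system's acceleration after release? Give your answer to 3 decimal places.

Resolve each weight along its own incline: the 11.6 kg mass has component 11.6 × 10 × sin 64° = 104.260 N down its slope, and the 8 kg mass has 8 × 10 × sin 15° = 20.706 N down its slope.
The 11.6 kg side's 104.260 N exceeds the other side's 20.706 N, so that mass slides down and the 8 kg mass slides up. Taking that direction as positive, Newton's second law for the whole system gives 104.260 − 20.706 = (11.6 + 8) a, so a = 83.554 / 19.6 = 4.2630 m/s².

4.263 m/s²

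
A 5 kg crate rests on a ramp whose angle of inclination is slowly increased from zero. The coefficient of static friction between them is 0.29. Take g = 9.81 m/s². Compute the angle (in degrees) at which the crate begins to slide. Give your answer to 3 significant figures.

16.2°

At the threshold of sliding, static friction is at its maximum μ_s N and exactly balances the weight component along the incline: mg sin θ = μ_s mg cos θ.
Hence tan θ = μ_s = 0.29, so θ = arctan(0.29) = 16.1722°.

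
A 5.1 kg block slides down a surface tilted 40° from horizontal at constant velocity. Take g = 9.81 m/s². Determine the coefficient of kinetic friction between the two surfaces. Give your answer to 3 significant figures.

0.839

At constant velocity the net force along the incline is zero: mg sin 40° = μ mg cos 40°.
So μ = tan 40° = 0.6428 / 0.7660 = 0.8392.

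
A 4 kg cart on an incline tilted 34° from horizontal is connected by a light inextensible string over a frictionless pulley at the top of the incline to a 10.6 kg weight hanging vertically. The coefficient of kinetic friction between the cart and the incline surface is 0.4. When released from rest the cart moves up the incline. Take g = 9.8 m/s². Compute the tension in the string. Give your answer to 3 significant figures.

53.8 N

For the cart on the incline: the weight component along the slope is m₁g sin 34° = 4 × 9.8 × 0.5592 = 21.921 N and the normal force is N = m₁g cos 34° = 32.498 N.
Kinetic friction opposes the cart's motion up the incline: f = μN = 0.4 × 32.498 = 12.999 N acting down the slope.
Newton's second law for the cart (up-slope positive): T − 21.921 − 12.999 = 4 a. For the hanging weight (downward positive): 10.6 × 9.8 − T = 10.6 a.
Adding the two equations eliminates T: 68.960 = 14.6 a, so a = 4.7233 m/s².
Then from the hanging weight's equation, T = 10.6 × (9.8 − 4.7233) = 53.813 N.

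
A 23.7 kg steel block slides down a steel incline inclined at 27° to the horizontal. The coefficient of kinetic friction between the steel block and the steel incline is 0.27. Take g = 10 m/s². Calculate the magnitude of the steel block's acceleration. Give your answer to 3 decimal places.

Resolving the weight along the incline: the component pulling the steel block down the slope is mg sin 27° = 23.7 × 10 × 0.4540 = 107.598 N, and the normal force is N = mg cos 27° = 23.7 × 10 × 0.8910 = 211.167 N.
Kinetic friction acts up the slope with magnitude f = μN = 0.27 × 211.167 = 57.015 N.
Net force along the incline is 107.598 − 57.015 = 50.583 N, so a = 50.583 / 23.7 = 2.1343 m/s².

2.134 m/s²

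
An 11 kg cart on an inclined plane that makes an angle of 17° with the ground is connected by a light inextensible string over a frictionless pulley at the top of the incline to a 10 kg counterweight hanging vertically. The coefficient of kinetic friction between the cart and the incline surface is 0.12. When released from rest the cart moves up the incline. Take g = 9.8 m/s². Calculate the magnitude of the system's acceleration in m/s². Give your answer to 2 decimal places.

2.58 m/s²

For the cart on the incline: the weight component along the slope is m₁g sin 17° = 11 × 9.8 × 0.2924 = 31.521 N and the normal force is N = m₁g cos 17° = 103.090 N.
Kinetic friction opposes the cart's motion up the incline: f = μN = 0.12 × 103.090 = 12.371 N acting down the slope.
Newton's second law for the cart (up-slope positive): T − 31.521 − 12.371 = 11 a. For the hanging counterweight (downward positive): 10 × 9.8 − T = 10 a.
Adding the two equations eliminates T: 54.108 = 21 a, so a = 2.5766 m/s².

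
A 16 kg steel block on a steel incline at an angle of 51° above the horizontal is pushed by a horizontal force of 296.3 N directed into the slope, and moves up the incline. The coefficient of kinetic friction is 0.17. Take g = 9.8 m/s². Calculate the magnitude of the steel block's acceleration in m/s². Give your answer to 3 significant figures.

The horizontal push has components F cos 51° = 296.3 × 0.6293 = 186.462 N up the incline and F sin 51° = 296.3 × 0.7771 = 230.255 N pressing into the surface.
The normal force is therefore N = mg cos 51° + F sin 51° = 98.674 + 230.255 = 328.929 N, and kinetic friction down the slope is μN = 0.17 × 328.929 = 55.918 N.
Along the incline: F cos 51° − mg sin 51° − μN = ma, so 186.462 − 121.849 − 55.918 = 16 a, giving a = 0.5434 m/s².

0.543 m/s²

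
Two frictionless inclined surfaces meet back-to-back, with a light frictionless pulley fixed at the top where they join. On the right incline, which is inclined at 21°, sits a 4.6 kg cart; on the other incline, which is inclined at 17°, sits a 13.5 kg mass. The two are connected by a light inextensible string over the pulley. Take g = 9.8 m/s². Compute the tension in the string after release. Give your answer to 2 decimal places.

Resolve each weight along its own incline: the 4.6 kg mass has component 4.6 × 9.8 × sin 21° = 16.155 N down its slope, and the 13.5 kg mass has 13.5 × 9.8 × sin 17° = 38.681 N down its slope.
The 13.5 kg side's 38.681 N exceeds the other side's 16.155 N, so that mass slides down and the 4.6 kg mass slides up. Taking that direction as positive, Newton's second law for the whole system gives 38.681 − 16.155 = (4.6 + 13.5) a, so a = 22.526 / 18.1 = 1.2445 m/s².
For the 4.6 kg mass (up-slope positive): T − 16.155 = 4.6 × 1.2445, so T = 21.880 N.

21.88 N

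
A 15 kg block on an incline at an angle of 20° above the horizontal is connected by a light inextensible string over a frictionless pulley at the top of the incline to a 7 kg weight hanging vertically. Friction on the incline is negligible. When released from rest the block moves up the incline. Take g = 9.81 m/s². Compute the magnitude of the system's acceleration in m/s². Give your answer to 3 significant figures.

For the block on the incline: the weight component along the slope is m₁g sin 20° = 15 × 9.81 × 0.3420 = 50.325 N and the normal force is N = m₁g cos 20° = 138.276 N.
Newton's second law for the block (up-slope positive): T − 50.325 = 15 a. For the hanging weight (downward positive): 7 × 9.81 − T = 7 a.
Adding the two equations eliminates T: 18.345 = 22 a, so a = 0.8339 m/s².

0.834 m/s²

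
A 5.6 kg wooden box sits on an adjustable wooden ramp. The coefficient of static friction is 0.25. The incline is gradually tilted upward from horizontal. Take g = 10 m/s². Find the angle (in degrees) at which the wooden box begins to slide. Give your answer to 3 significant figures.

14.0°

At the threshold of sliding, static friction is at its maximum μ_s N and exactly balances the weight component along the incline: mg sin θ = μ_s mg cos θ.
Hence tan θ = μ_s = 0.25, so θ = arctan(0.25) = 14.0362°.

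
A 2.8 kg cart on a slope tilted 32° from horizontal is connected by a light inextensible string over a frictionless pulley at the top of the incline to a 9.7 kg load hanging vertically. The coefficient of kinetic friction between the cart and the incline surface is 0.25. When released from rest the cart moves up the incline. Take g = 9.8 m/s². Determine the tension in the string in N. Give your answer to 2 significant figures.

37 N

For the cart on the incline: the weight component along the slope is m₁g sin 32° = 2.8 × 9.8 × 0.5299 = 14.540 N and the normal force is N = m₁g cos 32° = 23.270 N.
Kinetic friction opposes the cart's motion up the incline: f = μN = 0.25 × 23.270 = 5.817 N acting down the slope.
Newton's second law for the cart (up-slope positive): T − 14.540 − 5.817 = 2.8 a. For the hanging load (downward positive): 9.7 × 9.8 − T = 9.7 a.
Adding the two equations eliminates T: 74.703 = 12.5 a, so a = 5.9762 m/s².
Then from the hanging load's equation, T = 9.7 × (9.8 − 5.9762) = 37.091 N.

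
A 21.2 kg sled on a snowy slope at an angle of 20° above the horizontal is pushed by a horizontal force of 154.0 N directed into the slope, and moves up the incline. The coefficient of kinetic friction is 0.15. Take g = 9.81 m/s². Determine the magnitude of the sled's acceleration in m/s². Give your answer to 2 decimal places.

The horizontal push has components F cos 20° = 154.0 × 0.9397 = 144.714 N up the incline and F sin 20° = 154.0 × 0.3420 = 52.668 N pressing into the surface.
The normal force is therefore N = mg cos 20° + F sin 20° = 195.431 + 52.668 = 248.099 N, and kinetic friction down the slope is μN = 0.15 × 248.099 = 37.215 N.
Along the incline: F cos 20° − mg sin 20° − μN = ma, so 144.714 − 71.126 − 37.215 = 21.2 a, giving a = 1.7157 m/s².

1.72 m/s²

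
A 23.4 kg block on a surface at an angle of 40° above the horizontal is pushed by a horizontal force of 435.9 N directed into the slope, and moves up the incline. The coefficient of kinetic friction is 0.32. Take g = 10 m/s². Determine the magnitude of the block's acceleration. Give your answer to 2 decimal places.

1.56 m/s²

The horizontal push has components F cos 40° = 435.9 × 0.7660 = 333.899 N up the incline and F sin 40° = 435.9 × 0.6428 = 280.197 N pressing into the surface.
The normal force is therefore N = mg cos 40° + F sin 40° = 179.244 + 280.197 = 459.441 N, and kinetic friction down the slope is μN = 0.32 × 459.441 = 147.021 N.
Along the incline: F cos 40° − mg sin 40° − μN = ma, so 333.899 − 150.415 − 147.021 = 23.4 a, giving a = 1.5582 m/s².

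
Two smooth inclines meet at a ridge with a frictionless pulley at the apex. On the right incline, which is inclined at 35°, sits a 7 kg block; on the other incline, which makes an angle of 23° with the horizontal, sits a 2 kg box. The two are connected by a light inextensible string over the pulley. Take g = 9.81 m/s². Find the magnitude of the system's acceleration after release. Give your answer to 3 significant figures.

3.52 m/s²

Resolve each weight along its own incline: the 7 kg mass has component 7 × 9.81 × sin 35° = 39.387 N down its slope, and the 2 kg mass has 2 × 9.81 × sin 23° = 7.666 N down its slope.
The 7 kg side's 39.387 N exceeds the other side's 7.666 N, so that mass slides down and the 2 kg mass slides up. Taking that direction as positive, Newton's second law for the whole system gives 39.387 − 7.666 = (7 + 2) a, so a = 31.721 / 9 = 3.5246 m/s².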